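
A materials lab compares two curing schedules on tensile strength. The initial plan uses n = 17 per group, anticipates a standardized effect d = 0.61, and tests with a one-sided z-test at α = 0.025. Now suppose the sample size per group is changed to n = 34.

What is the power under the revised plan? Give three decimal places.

With n = 34 per group: δ = d·√(n/2) = 0.61 × √(34/2) = 2.5151. Critical value z_{0.025} = 1.960.
Revised power = Φ(δ − 1.960) = Φ(0.555) = 0.7106.

Power ≈ 0.711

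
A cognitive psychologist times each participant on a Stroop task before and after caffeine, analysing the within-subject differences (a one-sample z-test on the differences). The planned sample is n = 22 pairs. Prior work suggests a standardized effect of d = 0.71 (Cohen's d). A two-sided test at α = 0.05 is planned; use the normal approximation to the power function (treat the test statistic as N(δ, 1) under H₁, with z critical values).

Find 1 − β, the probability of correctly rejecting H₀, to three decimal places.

Power ≈ 0.915

Noncentrality parameter: δ = d·√n = 0.71 × √22 = 3.3302
Two-sided α = 0.05 → critical value z_{0.025} = 1.960.
Power = Φ(δ − 1.960) + Φ(−δ − 1.960) = Φ(1.370) + Φ(-5.290) = 0.9147 + 0.0000 = 0.9147.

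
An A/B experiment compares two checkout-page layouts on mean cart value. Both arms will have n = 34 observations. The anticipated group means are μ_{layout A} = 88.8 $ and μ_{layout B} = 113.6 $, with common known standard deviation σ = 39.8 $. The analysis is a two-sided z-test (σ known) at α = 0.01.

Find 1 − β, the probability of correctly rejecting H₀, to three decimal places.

Power ≈ 0.497

Standardized effect: d = |μ_{layout A} − μ_{layout B}| / σ = |88.8 − 113.6| / 39.8 = 0.6231
Noncentrality parameter: δ = d·√(n/2) = 0.6231 × √(34/2) = 2.5692
Critical value for a two-sided test at α = 0.01: z_{α/2} = 2.576.
Power = Φ(δ − 2.576) + Φ(−δ − 2.576) = Φ(-0.007) + Φ(-5.145) = 0.4973 + 0.0000 = 0.4973.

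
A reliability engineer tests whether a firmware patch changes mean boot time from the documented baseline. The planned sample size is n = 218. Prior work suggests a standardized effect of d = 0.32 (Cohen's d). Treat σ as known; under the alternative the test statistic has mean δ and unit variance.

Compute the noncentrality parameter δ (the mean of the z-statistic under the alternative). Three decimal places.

δ = d·√n = 0.32 × √218 = 4.7247

δ ≈ 4.725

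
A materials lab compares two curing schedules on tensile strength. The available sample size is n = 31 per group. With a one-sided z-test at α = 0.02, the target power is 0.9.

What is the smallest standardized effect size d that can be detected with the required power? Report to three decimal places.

Need Φ(δ − 2.054) = 0.9, so δ = 2.054 + 1.282 = 3.335.
δ = d·√(n/2) ⇒ d = δ/√(n/2) = 3.335/√(31/2) = 0.8472.

d ≈ 0.847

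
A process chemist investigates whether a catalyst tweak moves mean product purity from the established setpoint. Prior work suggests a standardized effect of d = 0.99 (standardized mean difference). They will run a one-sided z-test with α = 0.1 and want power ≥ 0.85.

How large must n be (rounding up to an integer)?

Set Φ(δ − 1.282) = 0.85; then δ − 1.282 = Φ⁻¹(0.85) = 1.036, giving δ = 2.318.
δ = d·√n ⇒ n = (δ/d)² = (2.318 / 0.99)² = 5.48.
Rounding up, n = 6.

n = 6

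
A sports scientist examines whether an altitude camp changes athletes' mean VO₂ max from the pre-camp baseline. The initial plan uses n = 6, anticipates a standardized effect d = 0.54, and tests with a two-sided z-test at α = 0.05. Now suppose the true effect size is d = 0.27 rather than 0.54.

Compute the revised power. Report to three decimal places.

With d = 0.27: δ = d·√n = 0.27 × √6 = 0.6614. Critical value z_{0.025} = 1.960.
Revised power = Φ(δ − 1.960) + Φ(−δ − 1.960) = Φ(-1.299) + Φ(-2.621) = 0.0970 + 0.0044 = 0.1014.

Power ≈ 0.101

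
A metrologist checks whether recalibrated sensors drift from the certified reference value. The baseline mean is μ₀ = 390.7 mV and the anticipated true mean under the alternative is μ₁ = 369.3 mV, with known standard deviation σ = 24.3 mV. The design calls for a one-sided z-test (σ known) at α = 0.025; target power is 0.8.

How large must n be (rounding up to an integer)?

n = 11

Standardized effect: d = |μ₁ − μ₀| / σ = |369.3 − 390.7| / 24.3 = 0.8807
Set Φ(δ − 1.960) = 0.8; then δ − 1.960 = Φ⁻¹(0.8) = 0.842, giving δ = 2.802.
δ = d·√n ⇒ n = (δ/d)² = (2.802 / 0.8807)² = 10.12.
Round up to the next whole unit.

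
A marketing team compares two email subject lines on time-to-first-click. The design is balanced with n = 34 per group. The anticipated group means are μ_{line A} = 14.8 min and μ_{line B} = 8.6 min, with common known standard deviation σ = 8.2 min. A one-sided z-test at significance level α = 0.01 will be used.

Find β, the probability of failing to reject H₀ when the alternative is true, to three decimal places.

Standardized effect: d = |μ_{line A} − μ_{line B}| / σ = |14.8 − 8.6| / 8.2 = 0.7561
Noncentrality parameter: δ = d·√(n/2) = 0.7561 × √(34/2) = 3.1175
Critical value for a one-sided test at α = 0.01: z_α = 2.326.
Power = P(Z > 2.326 − δ) = Φ(0.791) = 0.7856.
Type II error: β = 1 − power = 1 − 0.7856 = 0.2144.

β ≈ 0.214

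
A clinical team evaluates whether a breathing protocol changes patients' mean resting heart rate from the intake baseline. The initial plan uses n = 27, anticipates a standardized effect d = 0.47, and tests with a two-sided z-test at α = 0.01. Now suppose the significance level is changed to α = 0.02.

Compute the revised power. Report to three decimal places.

δ = d·√n = 0.47 × √27 = 2.4422 (unchanged). New critical value: z_{0.01} = 2.326.
Revised power = Φ(δ − 2.326) + Φ(−δ − 2.326) = Φ(0.116) + Φ(-4.769) = 0.5461 + 0.0000 = 0.5461.

Power ≈ 0.546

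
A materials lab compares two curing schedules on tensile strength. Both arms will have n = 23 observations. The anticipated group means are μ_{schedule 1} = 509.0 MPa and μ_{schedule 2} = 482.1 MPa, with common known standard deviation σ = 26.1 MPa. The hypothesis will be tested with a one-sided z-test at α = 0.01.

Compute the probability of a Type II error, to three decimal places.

β ≈ 0.121

Standardized effect: d = |μ_{schedule 1} − μ_{schedule 2}| / σ = |509.0 − 482.1| / 26.1 = 1.0307
Noncentrality parameter: δ = d·√(n/2) = 1.0307 × √(23/2) = 3.4951
One-sided α = 0.01 → critical value z_{0.01} = 2.326.
Power = Φ(δ − 2.326) = Φ(1.169) = 0.8788.
Type II error: β = 1 − power = 1 − 0.8788 = 0.1212.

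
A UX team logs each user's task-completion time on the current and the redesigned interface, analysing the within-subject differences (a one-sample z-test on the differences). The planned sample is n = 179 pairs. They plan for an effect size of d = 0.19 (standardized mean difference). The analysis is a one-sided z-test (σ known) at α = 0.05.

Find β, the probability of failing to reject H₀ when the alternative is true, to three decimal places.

Noncentrality parameter: δ = d·√n = 0.19 × √179 = 2.5420
Critical value for a one-sided test at α = 0.05: z_α = 1.645.
Power = P(Z > 1.645 − δ) = Φ(0.897) = 0.8152.
Type II error: β = 1 − power = 1 − 0.8152 = 0.1848.

β ≈ 0.185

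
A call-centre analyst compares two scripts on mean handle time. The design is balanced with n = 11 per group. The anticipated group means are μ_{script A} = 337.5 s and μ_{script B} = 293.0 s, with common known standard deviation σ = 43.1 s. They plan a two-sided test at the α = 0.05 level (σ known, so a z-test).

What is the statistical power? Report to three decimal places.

Power ≈ 0.678

Standardized effect: d = |μ_{script A} − μ_{script B}| / σ = |337.5 − 293.0| / 43.1 = 1.0325
Noncentrality parameter: δ = d·√(n/2) = 1.0325 × √(11/2) = 2.4214
Critical value for a two-sided test at α = 0.05: z_{α/2} = 1.960.
Power = Φ(δ − 1.960) + Φ(−δ − 1.960) = Φ(0.461) + Φ(-4.381) = 0.6778 + 0.0000 = 0.6778.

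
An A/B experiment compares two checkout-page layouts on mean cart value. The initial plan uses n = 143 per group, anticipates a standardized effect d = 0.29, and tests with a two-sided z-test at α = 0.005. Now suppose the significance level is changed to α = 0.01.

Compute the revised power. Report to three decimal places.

δ = d·√(n/2) = 0.29 × √(143/2) = 2.4522 (unchanged). New critical value: z_{0.005} = 2.576.
Revised power = Φ(δ − 2.576) + Φ(−δ − 2.576) = Φ(-0.124) + Φ(-5.028) = 0.4508 + 0.0000 = 0.4508.

Power ≈ 0.451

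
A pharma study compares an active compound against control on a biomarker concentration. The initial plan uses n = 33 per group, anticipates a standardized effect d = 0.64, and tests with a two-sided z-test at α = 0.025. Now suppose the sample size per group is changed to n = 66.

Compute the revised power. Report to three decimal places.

Power ≈ 0.924

With n = 66 per group: δ = d·√(n/2) = 0.64 × √(66/2) = 3.6765. Critical value z_{0.0125} = 2.241.
Revised power = Φ(δ − 2.241) + Φ(−δ − 2.241) = Φ(1.435) + Φ(-5.918) = 0.9244 + 0.0000 = 0.9244.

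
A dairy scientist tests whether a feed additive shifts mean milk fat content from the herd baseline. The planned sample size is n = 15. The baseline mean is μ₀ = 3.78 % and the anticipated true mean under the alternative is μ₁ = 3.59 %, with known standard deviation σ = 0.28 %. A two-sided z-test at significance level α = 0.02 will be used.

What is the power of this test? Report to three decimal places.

Standardized effect: d = |μ₁ − μ₀| / σ = |3.59 − 3.78| / 0.28 = 0.6786
Noncentrality parameter: δ = d·√n = 0.6786 × √15 = 2.6281
Critical value for a two-sided test at α = 0.02: z_{α/2} = 2.326.
Power = Φ(δ − 2.326) + Φ(−δ − 2.326) = Φ(0.302) + Φ(-4.954) = 0.6186 + 0.0000 = 0.6186.

Power ≈ 0.619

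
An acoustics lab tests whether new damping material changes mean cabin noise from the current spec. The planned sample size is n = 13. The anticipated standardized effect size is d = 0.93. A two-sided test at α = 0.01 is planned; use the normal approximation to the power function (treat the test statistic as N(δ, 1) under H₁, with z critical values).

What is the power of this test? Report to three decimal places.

Power ≈ 0.782

Noncentrality parameter: δ = d·√n = 0.93 × √13 = 3.3532
Two-sided α = 0.01 → critical value z_{0.005} = 2.576.
Power = Φ(δ − 2.576) + Φ(−δ − 2.576) = Φ(0.777) + Φ(-5.929) = 0.7815 + 0.0000 = 0.7815.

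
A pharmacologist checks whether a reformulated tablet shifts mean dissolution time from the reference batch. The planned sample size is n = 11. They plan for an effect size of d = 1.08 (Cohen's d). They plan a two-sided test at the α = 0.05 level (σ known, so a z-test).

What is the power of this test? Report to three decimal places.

Power ≈ 0.948

Noncentrality parameter: δ = d·√n = 1.08 × √11 = 3.5820
Critical value for a two-sided test at α = 0.05: z_{α/2} = 1.960.
Power = Φ(δ − 1.960) + Φ(−δ − 1.960) = Φ(1.622) + Φ(-5.542) = 0.9476 + 0.0000 = 0.9476.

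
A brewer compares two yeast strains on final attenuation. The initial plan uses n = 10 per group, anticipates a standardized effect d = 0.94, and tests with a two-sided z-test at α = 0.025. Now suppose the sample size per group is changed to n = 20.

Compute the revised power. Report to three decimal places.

With n = 20 per group: δ = d·√(n/2) = 0.94 × √(20/2) = 2.9725. Critical value z_{0.0125} = 2.241.
Revised power = Φ(δ − 2.241) + Φ(−δ − 2.241) = Φ(0.731) + Φ(-5.214) = 0.7677 + 0.0000 = 0.7677.

Power ≈ 0.768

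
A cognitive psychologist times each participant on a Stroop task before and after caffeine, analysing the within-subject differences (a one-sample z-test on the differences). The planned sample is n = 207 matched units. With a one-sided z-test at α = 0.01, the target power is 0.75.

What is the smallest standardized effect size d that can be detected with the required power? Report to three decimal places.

d ≈ 0.209

Need Φ(δ − 2.326) = 0.75, so δ = 2.326 + 0.674 = 3.001.
δ = d·√n ⇒ d = δ/√n = 3.001/√207 = 0.2086.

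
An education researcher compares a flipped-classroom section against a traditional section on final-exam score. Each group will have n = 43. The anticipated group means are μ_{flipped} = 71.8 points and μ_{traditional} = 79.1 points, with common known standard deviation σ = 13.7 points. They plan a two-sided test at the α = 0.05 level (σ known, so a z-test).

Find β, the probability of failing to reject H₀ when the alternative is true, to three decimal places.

β ≈ 0.305

Standardized effect: d = |μ_{flipped} − μ_{traditional}| / σ = |71.8 − 79.1| / 13.7 = 0.5328
Noncentrality parameter: δ = d·√(n/2) = 0.5328 × √(43/2) = 2.4707
Critical value for a two-sided test at α = 0.05: z_{α/2} = 1.960.
Power = Φ(δ − 1.960) + Φ(−δ − 1.960) = Φ(0.511) + Φ(-4.431) = 0.6952 + 0.0000 = 0.6952.
Type II error: β = 1 − power = 1 − 0.6952 = 0.3048.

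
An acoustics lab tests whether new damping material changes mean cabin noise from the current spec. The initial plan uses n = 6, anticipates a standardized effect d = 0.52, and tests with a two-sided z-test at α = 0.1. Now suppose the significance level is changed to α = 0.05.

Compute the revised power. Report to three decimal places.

δ = d·√n = 0.52 × √6 = 1.2737 (unchanged). New critical value: z_{0.025} = 1.960.
Revised power = Φ(δ − 1.960) + Φ(−δ − 1.960) = Φ(-0.686) + Φ(-3.234) = 0.2463 + 0.0006 = 0.2469.

Power ≈ 0.247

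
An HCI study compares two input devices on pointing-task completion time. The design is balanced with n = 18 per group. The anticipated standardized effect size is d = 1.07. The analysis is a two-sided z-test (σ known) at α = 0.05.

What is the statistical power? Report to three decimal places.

Noncentrality parameter: δ = d·√(n/2) = 1.07 × √(18/2) = 3.2100
Critical value for a two-sided test at α = 0.05: z_{α/2} = 1.960.
Power = Φ(δ − 1.960) + Φ(−δ − 1.960) = Φ(1.250) + Φ(-5.170) = 0.8944 + 0.0000 = 0.8944.

Power ≈ 0.894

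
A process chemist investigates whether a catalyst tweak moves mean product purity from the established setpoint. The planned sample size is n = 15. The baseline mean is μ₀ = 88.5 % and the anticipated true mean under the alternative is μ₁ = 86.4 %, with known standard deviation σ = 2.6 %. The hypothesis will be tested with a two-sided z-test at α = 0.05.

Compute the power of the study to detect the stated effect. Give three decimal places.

Standardized effect: d = |μ₁ − μ₀| / σ = |86.4 − 88.5| / 2.6 = 0.8077
Noncentrality parameter: λ = d·√n = 0.8077 × √15 = 3.1282
Two-sided α = 0.05 → critical value z_{0.025} = 1.960.
Power = Φ(λ − 1.960) + Φ(−λ − 1.960) = Φ(1.168) + Φ(-5.088) = 0.8786 + 0.0000 = 0.8786.

Power ≈ 0.879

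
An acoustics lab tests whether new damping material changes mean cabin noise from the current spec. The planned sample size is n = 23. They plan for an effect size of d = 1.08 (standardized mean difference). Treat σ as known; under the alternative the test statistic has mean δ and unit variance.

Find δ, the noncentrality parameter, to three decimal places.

The noncentrality parameter scales effect size by the design's sample-size factor: δ = d·√n = 1.08 × √23 = 5.1795

δ ≈ 5.179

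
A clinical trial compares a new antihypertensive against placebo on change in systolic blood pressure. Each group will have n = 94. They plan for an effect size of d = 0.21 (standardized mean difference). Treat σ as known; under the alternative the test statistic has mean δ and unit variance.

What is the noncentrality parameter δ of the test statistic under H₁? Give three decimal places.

The noncentrality parameter scales effect size by the design's sample-size factor: δ = d·√(n/2) = 0.21 × √(94/2) = 1.4397

δ ≈ 1.440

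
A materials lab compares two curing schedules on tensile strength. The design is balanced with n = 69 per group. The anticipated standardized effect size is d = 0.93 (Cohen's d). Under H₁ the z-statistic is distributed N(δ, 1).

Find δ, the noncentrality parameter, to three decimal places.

The noncentrality parameter scales effect size by the design's sample-size factor: δ = d·√(n/2) = 0.93 × √(69/2) = 5.4625

δ ≈ 5.463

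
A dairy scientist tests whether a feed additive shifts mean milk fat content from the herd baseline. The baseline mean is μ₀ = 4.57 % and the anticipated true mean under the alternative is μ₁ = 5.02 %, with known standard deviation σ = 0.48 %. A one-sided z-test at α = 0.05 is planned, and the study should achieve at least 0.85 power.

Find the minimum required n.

Standardized effect: d = |μ₁ − μ₀| / σ = |5.02 − 4.57| / 0.48 = 0.9375
For power 0.85 need Φ(δ − z_{0.05}) = 0.85, so δ = z_{0.05} + z_{0.15} = 1.645 + 1.036 = 2.681.
δ = d·√n ⇒ n = (δ/d)² = (2.681 / 0.9375)² = 8.18.
Rounding up, n = 9.

n = 9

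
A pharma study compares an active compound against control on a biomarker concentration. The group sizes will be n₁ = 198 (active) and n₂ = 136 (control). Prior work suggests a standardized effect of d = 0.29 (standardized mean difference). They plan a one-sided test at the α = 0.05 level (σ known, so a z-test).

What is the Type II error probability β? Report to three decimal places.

Noncentrality parameter: δ = d / √(1/n₁ + 1/n₂) = 0.29 / √(1/198 + 1/136) = 2.6039
Critical value for a one-sided test at α = 0.05: z_α = 1.645.
Power = Φ(δ − 1.645) = Φ(0.959) = 0.8312.
Type II error: β = 1 − power = 1 − 0.8312 = 0.1688.

β ≈ 0.169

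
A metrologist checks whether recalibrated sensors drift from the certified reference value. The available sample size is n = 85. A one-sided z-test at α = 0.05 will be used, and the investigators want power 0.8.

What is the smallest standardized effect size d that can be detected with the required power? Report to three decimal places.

Need Φ(δ − 1.645) = 0.8, so δ = 1.645 + 0.842 = 2.486.
δ = d·√n ⇒ d = δ/√n = 2.486/√85 = 0.2697.

d ≈ 0.270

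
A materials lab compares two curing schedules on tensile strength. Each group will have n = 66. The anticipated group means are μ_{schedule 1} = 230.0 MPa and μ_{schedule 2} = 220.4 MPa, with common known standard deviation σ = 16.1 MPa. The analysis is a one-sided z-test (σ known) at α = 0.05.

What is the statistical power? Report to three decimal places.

Power ≈ 0.963

Standardized effect: d = |μ_{schedule 1} − μ_{schedule 2}| / σ = |230.0 − 220.4| / 16.1 = 0.5963
Noncentrality parameter: δ = d·√(n/2) = 0.5963 × √(66/2) = 3.4253
One-sided α = 0.05 → critical value z_{0.05} = 1.645.
Power = P(Z > 1.645 − δ) = Φ(1.780) = 0.9625.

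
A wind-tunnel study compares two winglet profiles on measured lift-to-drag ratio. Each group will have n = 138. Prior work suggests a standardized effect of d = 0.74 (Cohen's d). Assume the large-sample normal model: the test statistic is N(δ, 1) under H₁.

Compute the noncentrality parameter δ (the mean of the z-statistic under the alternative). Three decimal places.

δ = d·√(n/2) = 0.74 × √(138/2) = 6.1469

δ ≈ 6.147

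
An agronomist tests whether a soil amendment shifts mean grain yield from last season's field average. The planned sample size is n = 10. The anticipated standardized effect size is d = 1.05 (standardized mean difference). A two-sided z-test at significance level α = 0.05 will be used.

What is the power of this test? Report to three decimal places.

Noncentrality parameter: δ = d·√n = 1.05 × √10 = 3.3204
Two-sided α = 0.05 → critical value z_{0.025} = 1.960.
Power = Φ(δ − 1.960) + Φ(−δ − 1.960) = Φ(1.360) + Φ(-5.280) = 0.9132 + 0.0000 = 0.9132.

Power ≈ 0.913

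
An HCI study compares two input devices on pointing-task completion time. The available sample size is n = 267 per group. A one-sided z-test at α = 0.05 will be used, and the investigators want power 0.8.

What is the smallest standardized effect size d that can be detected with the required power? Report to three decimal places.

Need Φ(δ − 1.645) = 0.8, so δ = 1.645 + 0.842 = 2.486.
δ = d·√(n/2) ⇒ d = δ/√(n/2) = 2.486/√(267/2) = 0.2152.

d ≈ 0.215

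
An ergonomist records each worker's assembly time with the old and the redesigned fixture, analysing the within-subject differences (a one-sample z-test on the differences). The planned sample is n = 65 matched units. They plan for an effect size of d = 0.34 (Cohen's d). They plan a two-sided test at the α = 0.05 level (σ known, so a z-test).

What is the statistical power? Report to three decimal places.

Noncentrality parameter: λ = d·√n = 0.34 × √65 = 2.7412
Two-sided α = 0.05 → critical value z_{0.025} = 1.960.
Power = Φ(λ − 1.960) + Φ(−λ − 1.960) = Φ(0.781) + Φ(-4.701) = 0.7827 + 0.0000 = 0.7827.

Power ≈ 0.783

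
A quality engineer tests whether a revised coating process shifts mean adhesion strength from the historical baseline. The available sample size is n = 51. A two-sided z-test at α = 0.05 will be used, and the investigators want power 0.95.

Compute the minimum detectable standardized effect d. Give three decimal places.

d ≈ 0.505

Need Φ(δ − 1.960) = 0.95, so δ = 1.960 + 1.645 = 3.605.
(Lower-tail contribution to power is negligible for δ > 0.)
δ = d·√n ⇒ d = δ/√n = 3.605/√51 = 0.5048.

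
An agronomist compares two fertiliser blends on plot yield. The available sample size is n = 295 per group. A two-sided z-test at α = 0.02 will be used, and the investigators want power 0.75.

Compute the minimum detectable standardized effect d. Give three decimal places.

Need Φ(δ − 2.326) = 0.75, so δ = 2.326 + 0.674 = 3.001.
(Lower-tail contribution to power is negligible for δ > 0.)
δ = d·√(n/2) ⇒ d = δ/√(n/2) = 3.001/√(295/2) = 0.2471.

d ≈ 0.247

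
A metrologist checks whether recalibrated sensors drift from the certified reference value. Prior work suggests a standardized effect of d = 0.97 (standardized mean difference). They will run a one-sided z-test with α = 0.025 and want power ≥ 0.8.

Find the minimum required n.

n = 9

For power 0.8 need Φ(δ − z_{0.025}) = 0.8, so δ = z_{0.025} + z_{0.20} = 1.960 + 0.842 = 2.802.
δ = d·√n ⇒ n = (δ/d)² = (2.802 / 0.97)² = 8.34.
Rounding up, n = 9.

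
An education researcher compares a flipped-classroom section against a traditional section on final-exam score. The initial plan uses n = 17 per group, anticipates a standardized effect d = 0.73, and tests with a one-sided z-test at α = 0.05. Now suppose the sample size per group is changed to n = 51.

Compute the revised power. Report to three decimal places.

Power ≈ 0.979

With n = 51 per group: δ = d·√(n/2) = 0.73 × √(51/2) = 3.6863. Critical value z_{0.05} = 1.645.
Revised power = Φ(δ − 1.645) = Φ(2.041) = 0.9794.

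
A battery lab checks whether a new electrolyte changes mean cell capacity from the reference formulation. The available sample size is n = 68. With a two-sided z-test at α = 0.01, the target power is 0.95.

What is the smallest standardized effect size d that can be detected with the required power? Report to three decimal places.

d ≈ 0.512

Need Φ(δ − 2.576) = 0.95, so δ = 2.576 + 1.645 = 4.221.
(Lower-tail contribution to power is negligible for δ > 0.)
δ = d·√n ⇒ d = δ/√n = 4.221/√68 = 0.5118.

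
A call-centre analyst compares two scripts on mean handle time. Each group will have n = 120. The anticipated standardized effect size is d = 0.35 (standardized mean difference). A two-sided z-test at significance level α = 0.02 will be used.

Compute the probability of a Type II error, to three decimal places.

Noncentrality parameter: δ = d·√(n/2) = 0.35 × √(120/2) = 2.7111
Two-sided α = 0.02 → critical value z_{0.01} = 2.326.
Power = Φ(δ − 2.326) + Φ(−δ − 2.326) = Φ(0.385) + Φ(-5.037) = 0.6498 + 0.0000 = 0.6498.
Type II error: β = 1 − power = 1 − 0.6498 = 0.3502.

β ≈ 0.350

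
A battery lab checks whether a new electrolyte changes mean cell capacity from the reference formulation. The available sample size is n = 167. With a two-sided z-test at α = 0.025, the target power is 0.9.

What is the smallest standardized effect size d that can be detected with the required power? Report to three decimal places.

Need Φ(δ − 2.241) = 0.9, so δ = 2.241 + 1.282 = 3.523.
(The second rejection-region term Φ(−δ − z_{α/2}) is negligible and dropped.)
δ = d·√n ⇒ d = δ/√n = 3.523/√167 = 0.2726.

d ≈ 0.273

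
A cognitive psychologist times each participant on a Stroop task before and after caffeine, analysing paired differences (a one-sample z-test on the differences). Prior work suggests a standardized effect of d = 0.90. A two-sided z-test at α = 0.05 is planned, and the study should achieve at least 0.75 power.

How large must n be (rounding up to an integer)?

Set Φ(δ − 1.960) = 0.75; then δ − 1.960 = Φ⁻¹(0.75) = 0.674, giving δ = 2.634.
(For δ > 0 the lower-tail rejection region contributes negligibly to power, so the one-term inversion is standard.)
δ = d·√n ⇒ n = (δ/d)² = (2.634 / 0.90)² = 8.57.
Round up to the next whole unit.

n = 9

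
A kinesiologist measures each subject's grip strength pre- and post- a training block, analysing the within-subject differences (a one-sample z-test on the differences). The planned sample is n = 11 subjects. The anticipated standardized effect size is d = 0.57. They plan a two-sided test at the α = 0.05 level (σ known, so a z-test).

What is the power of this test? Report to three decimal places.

Power ≈ 0.472

Noncentrality parameter: δ = d·√n = 0.57 × √11 = 1.8905
Two-sided α = 0.05 → critical value z_{0.025} = 1.960.
Power = Φ(δ − 1.960) + Φ(−δ − 1.960) = Φ(-0.069) + Φ(-3.850) = 0.4723 + 0.0001 = 0.4724.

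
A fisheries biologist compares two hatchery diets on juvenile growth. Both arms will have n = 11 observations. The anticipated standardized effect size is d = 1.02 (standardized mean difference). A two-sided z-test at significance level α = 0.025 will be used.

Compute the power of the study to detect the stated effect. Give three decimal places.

Noncentrality parameter: δ = d·√(n/2) = 1.02 × √(11/2) = 2.3921
Critical value for a two-sided test at α = 0.025: z_{α/2} = 2.241.
Power = Φ(δ − 2.241) + Φ(−δ − 2.241) = Φ(0.151) + Φ(-4.634) = 0.5599 + 0.0000 = 0.5599.

Power ≈ 0.560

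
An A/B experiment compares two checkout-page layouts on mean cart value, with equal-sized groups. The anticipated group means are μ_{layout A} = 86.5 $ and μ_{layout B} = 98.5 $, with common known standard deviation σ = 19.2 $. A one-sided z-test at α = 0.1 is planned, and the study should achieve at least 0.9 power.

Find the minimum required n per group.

Standardized effect: d = |μ_{layout A} − μ_{layout B}| / σ = |86.5 − 98.5| / 19.2 = 0.6250
Set Φ(δ − 1.282) = 0.9; then δ − 1.282 = Φ⁻¹(0.9) = 1.282, giving δ = 2.563.
δ = d·√(n/2) ⇒ n = 2(δ/d)² = 2 × (2.563 / 0.6250)² = 33.64.
Round up to the next whole unit.

n = 34 per group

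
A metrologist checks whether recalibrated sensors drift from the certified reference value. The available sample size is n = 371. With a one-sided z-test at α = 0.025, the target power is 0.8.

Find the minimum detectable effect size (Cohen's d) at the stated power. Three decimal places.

d ≈ 0.145

Need Φ(δ − 1.960) = 0.8, so δ = 1.960 + 0.842 = 2.802.
δ = d·√n ⇒ d = δ/√n = 2.802/√371 = 0.1455.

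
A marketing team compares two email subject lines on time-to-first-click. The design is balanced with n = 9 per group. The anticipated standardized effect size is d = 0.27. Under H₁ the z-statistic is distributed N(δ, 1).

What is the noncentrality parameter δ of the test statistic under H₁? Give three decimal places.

The noncentrality parameter scales effect size by the design's sample-size factor: δ = d·√(n/2) = 0.27 × √(9/2) = 0.5728

δ ≈ 0.573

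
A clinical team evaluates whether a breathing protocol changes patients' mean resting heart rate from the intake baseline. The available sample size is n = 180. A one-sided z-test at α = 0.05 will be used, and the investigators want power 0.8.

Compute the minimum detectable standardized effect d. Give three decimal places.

Required noncentrality: δ = z_{0.05} + z_{0.20} = 1.645 + 0.842 = 2.486.
δ = d·√n ⇒ d = δ/√n = 2.486/√180 = 0.1853.

d ≈ 0.185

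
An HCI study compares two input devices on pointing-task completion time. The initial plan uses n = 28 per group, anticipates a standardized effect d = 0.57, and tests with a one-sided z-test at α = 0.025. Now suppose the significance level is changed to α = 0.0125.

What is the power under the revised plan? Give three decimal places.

Power ≈ 0.457

δ = d·√(n/2) = 0.57 × √(28/2) = 2.1327 (unchanged). New critical value: z_{0.0125} = 2.241.
Revised power = P(Z > 2.241 − δ) = Φ(-0.109) = 0.4567.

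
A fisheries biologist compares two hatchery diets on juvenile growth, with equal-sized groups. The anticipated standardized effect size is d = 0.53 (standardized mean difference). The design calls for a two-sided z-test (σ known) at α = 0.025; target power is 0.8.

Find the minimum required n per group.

Set Φ(δ − 2.241) = 0.8; then δ − 2.241 = Φ⁻¹(0.8) = 0.842, giving δ = 3.083.
(For δ > 0 the lower-tail rejection region contributes negligibly to power, so the one-term inversion is standard.)
δ = d·√(n/2) ⇒ n = 2(δ/d)² = 2 × (3.083 / 0.53)² = 67.68.
Rounding up, n = 68 per group.

n = 68 per group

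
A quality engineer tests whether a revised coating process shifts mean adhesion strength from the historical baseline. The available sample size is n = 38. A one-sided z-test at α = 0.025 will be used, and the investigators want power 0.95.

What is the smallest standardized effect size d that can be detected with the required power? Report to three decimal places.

d ≈ 0.585

Required noncentrality: δ = z_{0.025} + z_{0.05} = 1.960 + 1.645 = 3.605.
δ = d·√n ⇒ d = δ/√n = 3.605/√38 = 0.5848.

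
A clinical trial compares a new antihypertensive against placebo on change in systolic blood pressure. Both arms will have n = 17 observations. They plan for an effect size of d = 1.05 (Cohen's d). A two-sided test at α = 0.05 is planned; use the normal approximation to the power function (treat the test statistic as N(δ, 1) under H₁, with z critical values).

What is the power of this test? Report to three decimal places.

Power ≈ 0.865

Noncentrality parameter: δ = d·√(n/2) = 1.05 × √(17/2) = 3.0612
Critical value for a two-sided test at α = 0.05: z_{α/2} = 1.960.
Power = Φ(δ − 1.960) + Φ(−δ − 1.960) = Φ(1.101) + Φ(-5.021) = 0.8646 + 0.0000 = 0.8646.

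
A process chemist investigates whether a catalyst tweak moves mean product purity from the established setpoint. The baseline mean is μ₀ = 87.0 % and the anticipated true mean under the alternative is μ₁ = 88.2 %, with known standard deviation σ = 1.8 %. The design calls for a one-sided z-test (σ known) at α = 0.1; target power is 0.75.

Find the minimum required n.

Standardized effect: d = |μ₁ − μ₀| / σ = |88.2 − 87.0| / 1.8 = 0.6667
For power 0.75 need Φ(δ − z_{0.1}) = 0.75, so δ = z_{0.1} + z_{0.25} = 1.282 + 0.674 = 1.956.
δ = d·√n ⇒ n = (δ/d)² = (1.956 / 0.6667)² = 8.61.
Round up to the next whole unit.

n = 9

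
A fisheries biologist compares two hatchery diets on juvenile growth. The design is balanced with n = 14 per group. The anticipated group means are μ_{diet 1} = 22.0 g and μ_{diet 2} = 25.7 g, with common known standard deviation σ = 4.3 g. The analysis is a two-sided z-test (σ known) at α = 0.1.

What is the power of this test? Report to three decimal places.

Power ≈ 0.736

Standardized effect: d = |μ_{diet 1} − μ_{diet 2}| / σ = |22.0 − 25.7| / 4.3 = 0.8605
Noncentrality parameter: δ = d·√(n/2) = 0.8605 × √(14/2) = 2.2766
Two-sided α = 0.1 → critical value z_{0.05} = 1.645.
Power = Φ(δ − 1.645) + Φ(−δ − 1.645) = Φ(0.632) + Φ(-3.921) = 0.7362 + 0.0000 = 0.7363.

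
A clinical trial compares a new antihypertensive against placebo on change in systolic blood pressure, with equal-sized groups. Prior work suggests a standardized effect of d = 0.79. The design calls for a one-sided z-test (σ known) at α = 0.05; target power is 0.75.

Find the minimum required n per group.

n = 18 per group

Set Φ(δ − 1.645) = 0.75; then δ − 1.645 = Φ⁻¹(0.75) = 0.674, giving δ = 2.319.
δ = d·√(n/2) ⇒ n = 2(δ/d)² = 2 × (2.319 / 0.79)² = 17.24.
Rounding up, n = 18 per group.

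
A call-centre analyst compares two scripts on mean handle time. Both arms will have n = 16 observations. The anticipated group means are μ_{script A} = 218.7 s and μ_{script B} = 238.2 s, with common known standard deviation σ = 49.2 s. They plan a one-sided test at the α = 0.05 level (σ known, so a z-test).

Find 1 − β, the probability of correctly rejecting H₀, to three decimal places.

Power ≈ 0.300

Standardized effect: d = |μ_{script A} − μ_{script B}| / σ = |218.7 − 238.2| / 49.2 = 0.3963
Noncentrality parameter: δ = d·√(n/2) = 0.3963 × √(16/2) = 1.1210
Critical value for a one-sided test at α = 0.05: z_α = 1.645.
Power = Φ(δ − 1.645) = Φ(-0.524) = 0.3002.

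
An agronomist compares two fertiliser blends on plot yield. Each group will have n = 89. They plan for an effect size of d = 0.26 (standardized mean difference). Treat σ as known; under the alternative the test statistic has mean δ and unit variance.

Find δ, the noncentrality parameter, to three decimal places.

δ = d·√(n/2) = 0.26 × √(89/2) = 1.7344

δ ≈ 1.734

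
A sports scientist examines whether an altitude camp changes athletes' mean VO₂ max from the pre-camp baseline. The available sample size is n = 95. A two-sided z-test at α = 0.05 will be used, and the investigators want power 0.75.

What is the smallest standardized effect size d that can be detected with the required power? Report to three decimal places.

d ≈ 0.270

Required noncentrality: δ = z_{0.025} + z_{0.25} = 1.960 + 0.674 = 2.634.
(The second rejection-region term Φ(−δ − z_{α/2}) is negligible and dropped.)
δ = d·√n ⇒ d = δ/√n = 2.634/√95 = 0.2703.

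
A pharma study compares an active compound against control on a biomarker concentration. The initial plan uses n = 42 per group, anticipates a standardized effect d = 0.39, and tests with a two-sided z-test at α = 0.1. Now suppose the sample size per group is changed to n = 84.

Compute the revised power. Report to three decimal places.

Power ≈ 0.811

With n = 84 per group: δ = d·√(n/2) = 0.39 × √(84/2) = 2.5275. Critical value z_{0.05} = 1.645.
Revised power = Φ(δ − 1.645) + Φ(−δ − 1.645) = Φ(0.883) + Φ(-4.172) = 0.8113 + 0.0000 = 0.8113.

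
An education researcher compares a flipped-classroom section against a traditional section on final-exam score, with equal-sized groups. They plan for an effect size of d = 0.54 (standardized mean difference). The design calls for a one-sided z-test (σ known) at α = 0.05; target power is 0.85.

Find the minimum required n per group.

n = 50 per group

For power 0.85 need Φ(δ − z_{0.05}) = 0.85, so δ = z_{0.05} + z_{0.15} = 1.645 + 1.036 = 2.681.
δ = d·√(n/2) ⇒ n = 2(δ/d)² = 2 × (2.681 / 0.54)² = 49.31.
Round up to the next whole unit.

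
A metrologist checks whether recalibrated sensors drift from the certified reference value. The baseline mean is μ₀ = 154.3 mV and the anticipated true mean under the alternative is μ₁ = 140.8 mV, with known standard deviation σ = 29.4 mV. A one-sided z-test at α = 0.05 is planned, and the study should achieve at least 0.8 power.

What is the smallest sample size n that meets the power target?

n = 30

Standardized effect: d = |μ₁ − μ₀| / σ = |140.8 − 154.3| / 29.4 = 0.4592
Set Φ(δ − 1.645) = 0.8; then δ − 1.645 = Φ⁻¹(0.8) = 0.842, giving δ = 2.486.
δ = d·√n ⇒ n = (δ/d)² = (2.486 / 0.4592)² = 29.32.
Round up to the next whole unit.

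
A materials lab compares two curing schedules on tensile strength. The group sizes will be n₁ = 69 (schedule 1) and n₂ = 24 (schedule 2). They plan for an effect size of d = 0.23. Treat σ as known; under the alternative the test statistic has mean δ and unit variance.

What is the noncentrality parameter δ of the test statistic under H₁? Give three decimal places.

δ = d / √(1/n₁ + 1/n₂) = 0.23 / √(1/69 + 1/24) = 0.9705

δ ≈ 0.971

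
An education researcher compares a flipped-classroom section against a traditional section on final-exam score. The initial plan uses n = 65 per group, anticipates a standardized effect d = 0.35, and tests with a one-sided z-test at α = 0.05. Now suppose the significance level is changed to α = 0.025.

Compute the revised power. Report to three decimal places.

δ = d·√(n/2) = 0.35 × √(65/2) = 1.9953 (unchanged). New critical value: z_{0.025} = 1.960.
Revised power = Φ(δ − 1.960) = Φ(0.035) = 0.5141.

Power ≈ 0.514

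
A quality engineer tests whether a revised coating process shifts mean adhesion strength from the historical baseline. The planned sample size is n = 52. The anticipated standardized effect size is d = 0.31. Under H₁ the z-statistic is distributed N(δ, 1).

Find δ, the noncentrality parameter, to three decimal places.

The noncentrality parameter scales effect size by the design's sample-size factor: δ = d·√n = 0.31 × √52 = 2.2354

δ ≈ 2.235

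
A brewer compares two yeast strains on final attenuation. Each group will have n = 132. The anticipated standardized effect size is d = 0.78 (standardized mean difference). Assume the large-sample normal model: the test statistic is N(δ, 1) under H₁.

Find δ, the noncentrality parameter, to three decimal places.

δ ≈ 6.337

The noncentrality parameter scales effect size by the design's sample-size factor: δ = d·√(n/2) = 0.78 × √(132/2) = 6.3367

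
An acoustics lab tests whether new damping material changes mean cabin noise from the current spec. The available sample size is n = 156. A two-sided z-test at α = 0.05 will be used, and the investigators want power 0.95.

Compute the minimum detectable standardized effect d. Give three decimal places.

d ≈ 0.289

Need Φ(δ − 1.960) = 0.95, so δ = 1.960 + 1.645 = 3.605.
(The second rejection-region term Φ(−δ − z_{α/2}) is negligible and dropped.)
δ = d·√n ⇒ d = δ/√n = 3.605/√156 = 0.2886.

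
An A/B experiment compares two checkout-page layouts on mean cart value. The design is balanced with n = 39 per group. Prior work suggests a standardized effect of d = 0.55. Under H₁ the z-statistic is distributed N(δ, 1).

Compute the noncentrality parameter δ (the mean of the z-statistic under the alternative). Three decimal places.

δ ≈ 2.429

δ = d·√(n/2) = 0.55 × √(39/2) = 2.4287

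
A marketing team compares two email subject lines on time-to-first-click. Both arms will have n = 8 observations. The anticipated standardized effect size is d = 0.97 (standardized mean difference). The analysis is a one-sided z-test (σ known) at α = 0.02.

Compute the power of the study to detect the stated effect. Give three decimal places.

Noncentrality parameter: δ = d·√(n/2) = 0.97 × √(8/2) = 1.9400
One-sided α = 0.02 → critical value z_{0.02} = 2.054.
Power = Φ(δ − 2.054) = Φ(-0.114) = 0.4547.

Power ≈ 0.455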